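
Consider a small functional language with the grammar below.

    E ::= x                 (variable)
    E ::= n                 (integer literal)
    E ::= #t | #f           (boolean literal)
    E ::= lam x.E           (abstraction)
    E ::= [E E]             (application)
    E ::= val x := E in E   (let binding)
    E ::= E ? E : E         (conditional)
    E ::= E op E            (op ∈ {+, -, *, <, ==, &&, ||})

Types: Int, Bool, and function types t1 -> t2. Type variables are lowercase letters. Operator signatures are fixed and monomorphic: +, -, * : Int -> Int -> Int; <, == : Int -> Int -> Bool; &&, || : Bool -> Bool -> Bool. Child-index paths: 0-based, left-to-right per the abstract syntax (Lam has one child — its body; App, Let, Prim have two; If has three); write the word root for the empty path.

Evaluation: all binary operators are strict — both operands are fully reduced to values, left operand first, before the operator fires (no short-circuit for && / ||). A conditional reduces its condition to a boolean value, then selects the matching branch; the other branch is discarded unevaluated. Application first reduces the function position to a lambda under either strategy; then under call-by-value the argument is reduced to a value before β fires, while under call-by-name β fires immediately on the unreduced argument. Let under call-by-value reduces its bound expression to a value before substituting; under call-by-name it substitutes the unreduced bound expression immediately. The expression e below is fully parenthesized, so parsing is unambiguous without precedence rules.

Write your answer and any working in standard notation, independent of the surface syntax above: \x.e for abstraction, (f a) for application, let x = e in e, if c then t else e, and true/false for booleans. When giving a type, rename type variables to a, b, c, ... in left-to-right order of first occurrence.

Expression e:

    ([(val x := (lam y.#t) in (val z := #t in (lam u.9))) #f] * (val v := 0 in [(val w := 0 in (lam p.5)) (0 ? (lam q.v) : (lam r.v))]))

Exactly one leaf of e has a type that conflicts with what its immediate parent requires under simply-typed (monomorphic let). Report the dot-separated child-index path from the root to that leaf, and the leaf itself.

Working:
\y._ : a -> Bool
let x : a -> Bool
let z : Bool
\u._ : b -> Int
  unify b -> Int ~ Bool -> c
  unify b ~ Bool
  unify Int ~ c
_ _ : Int
  unify Int ~ Int
let v : Int
let w : Int
\p._ : d -> Int
  unify Int ~ Bool
  FAIL: mismatch Int ~ Bool

Answer: 1.1.1.0 : 0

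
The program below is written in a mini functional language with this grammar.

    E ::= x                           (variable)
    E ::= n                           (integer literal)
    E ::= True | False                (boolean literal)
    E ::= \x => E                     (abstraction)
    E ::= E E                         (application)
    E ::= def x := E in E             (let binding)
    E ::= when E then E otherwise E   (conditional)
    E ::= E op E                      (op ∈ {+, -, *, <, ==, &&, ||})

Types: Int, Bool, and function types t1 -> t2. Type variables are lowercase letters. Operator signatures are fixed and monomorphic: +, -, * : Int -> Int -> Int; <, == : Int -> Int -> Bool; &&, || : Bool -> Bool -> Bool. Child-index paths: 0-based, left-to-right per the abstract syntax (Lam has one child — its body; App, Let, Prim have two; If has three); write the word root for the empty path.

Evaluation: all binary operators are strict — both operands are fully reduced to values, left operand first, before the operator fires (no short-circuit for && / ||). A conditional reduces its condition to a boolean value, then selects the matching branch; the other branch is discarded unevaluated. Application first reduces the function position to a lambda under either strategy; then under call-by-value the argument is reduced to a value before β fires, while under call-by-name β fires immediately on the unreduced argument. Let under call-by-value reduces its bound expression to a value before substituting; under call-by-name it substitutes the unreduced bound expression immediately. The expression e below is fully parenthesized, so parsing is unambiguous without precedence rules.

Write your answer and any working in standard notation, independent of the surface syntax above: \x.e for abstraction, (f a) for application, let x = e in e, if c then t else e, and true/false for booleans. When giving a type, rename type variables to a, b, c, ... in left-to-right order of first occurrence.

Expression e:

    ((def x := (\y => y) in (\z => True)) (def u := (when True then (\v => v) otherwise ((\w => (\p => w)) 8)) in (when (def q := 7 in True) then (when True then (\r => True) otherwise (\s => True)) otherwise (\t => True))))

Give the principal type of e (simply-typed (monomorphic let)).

Derivation:
y : a
\y._ : a -> a
let x : a -> a
\z._ : b -> Bool
  unify Bool ~ Bool
v : c
\v._ : c -> c
w : d
\p._ : e -> d
\w._ : d -> e -> d
  unify d -> e -> d ~ Int -> f
  unify d ~ Int
  unify e -> Int ~ f
_ _ : e -> Int
  unify c -> c ~ e -> Int
  unify c ~ e
  unify e ~ Int
let u : Int -> Int
let q : Int
  unify Bool ~ Bool
  unify Bool ~ Bool
\r._ : g -> Bool
\s._ : h -> Bool
  unify g -> Bool ~ h -> Bool
  unify g ~ h
  unify Bool ~ Bool
\t._ : i -> Bool
  unify h -> Bool ~ i -> Bool
  unify h ~ i
  unify Bool ~ Bool
  unify b -> Bool ~ (i -> Bool) -> j
  unify b ~ i -> Bool
  unify Bool ~ j
_ _ : Bool

Answer: Bool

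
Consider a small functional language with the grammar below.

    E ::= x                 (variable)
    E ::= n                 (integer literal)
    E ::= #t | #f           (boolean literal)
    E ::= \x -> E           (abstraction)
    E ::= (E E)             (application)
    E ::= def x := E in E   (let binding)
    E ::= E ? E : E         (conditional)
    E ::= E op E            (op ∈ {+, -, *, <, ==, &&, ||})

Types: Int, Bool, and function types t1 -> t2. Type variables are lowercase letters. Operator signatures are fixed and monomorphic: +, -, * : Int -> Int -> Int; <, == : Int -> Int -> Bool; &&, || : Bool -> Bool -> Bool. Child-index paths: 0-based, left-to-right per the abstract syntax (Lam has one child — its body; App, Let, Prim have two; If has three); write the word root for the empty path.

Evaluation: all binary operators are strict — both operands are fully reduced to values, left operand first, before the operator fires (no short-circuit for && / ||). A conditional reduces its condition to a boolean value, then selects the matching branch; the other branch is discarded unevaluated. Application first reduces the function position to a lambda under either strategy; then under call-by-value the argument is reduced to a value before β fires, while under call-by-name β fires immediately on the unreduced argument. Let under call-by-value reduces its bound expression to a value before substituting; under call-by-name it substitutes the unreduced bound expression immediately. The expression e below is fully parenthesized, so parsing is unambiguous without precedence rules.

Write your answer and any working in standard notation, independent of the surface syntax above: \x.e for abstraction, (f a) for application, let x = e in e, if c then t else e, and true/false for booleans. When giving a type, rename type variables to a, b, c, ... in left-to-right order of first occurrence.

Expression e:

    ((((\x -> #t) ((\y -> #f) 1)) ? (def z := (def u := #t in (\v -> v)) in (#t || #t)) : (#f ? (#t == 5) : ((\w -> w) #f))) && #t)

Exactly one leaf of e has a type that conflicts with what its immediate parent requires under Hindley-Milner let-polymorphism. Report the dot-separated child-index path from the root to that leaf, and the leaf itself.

Trace:
\x._ : a -> Bool
\y._ : b -> Bool
  unify b -> Bool ~ Int -> c
  unify b ~ Int
  unify Bool ~ c
_ _ : Bool
  unify a -> Bool ~ Bool -> d
  unify a ~ Bool
  unify Bool ~ d
_ _ : Bool
  unify Bool ~ Bool
let u : Bool
v : e
\v._ : e -> e
let z : forall. e -> e
  unify Bool ~ Bool
  unify Bool ~ Bool
  unify Bool ~ Bool
  unify Bool ~ Int
  FAIL: mismatch Bool ~ Int

Answer: 0.2.1.0 : true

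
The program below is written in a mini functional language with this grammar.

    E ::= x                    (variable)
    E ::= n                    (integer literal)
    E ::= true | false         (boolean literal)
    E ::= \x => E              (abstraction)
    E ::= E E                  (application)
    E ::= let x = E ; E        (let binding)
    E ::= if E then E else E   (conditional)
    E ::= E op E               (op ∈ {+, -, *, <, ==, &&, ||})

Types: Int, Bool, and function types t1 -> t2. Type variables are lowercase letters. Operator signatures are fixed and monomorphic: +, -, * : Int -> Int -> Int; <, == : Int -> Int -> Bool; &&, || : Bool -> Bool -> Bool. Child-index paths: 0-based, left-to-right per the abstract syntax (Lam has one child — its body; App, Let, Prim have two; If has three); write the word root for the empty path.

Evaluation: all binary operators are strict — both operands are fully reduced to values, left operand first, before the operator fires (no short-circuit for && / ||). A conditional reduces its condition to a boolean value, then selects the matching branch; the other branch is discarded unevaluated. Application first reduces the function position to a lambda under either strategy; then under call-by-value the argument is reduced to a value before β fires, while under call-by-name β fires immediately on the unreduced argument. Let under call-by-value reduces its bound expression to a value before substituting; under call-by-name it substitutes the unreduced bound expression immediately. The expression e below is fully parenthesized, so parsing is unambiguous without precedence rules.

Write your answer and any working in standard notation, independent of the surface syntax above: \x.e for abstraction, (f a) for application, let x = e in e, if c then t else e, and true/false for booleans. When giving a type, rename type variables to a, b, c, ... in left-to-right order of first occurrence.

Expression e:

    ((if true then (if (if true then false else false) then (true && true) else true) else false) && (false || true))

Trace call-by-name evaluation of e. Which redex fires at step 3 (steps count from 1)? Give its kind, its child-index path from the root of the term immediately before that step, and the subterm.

Answer: if at 0 : (if false then (true && true) else true)

Trace:
step 0: ((if true then (if (if true then false else false) then (true && true) else true) else false) && (false || true))
step 1: [if@0] ((if (if true then false else false) then (true && true) else true) && (false || true))
step 2: [if@0.0] ((if false then (true && true) else true) && (false || true))
step 3: [if@0] (true && (false || true))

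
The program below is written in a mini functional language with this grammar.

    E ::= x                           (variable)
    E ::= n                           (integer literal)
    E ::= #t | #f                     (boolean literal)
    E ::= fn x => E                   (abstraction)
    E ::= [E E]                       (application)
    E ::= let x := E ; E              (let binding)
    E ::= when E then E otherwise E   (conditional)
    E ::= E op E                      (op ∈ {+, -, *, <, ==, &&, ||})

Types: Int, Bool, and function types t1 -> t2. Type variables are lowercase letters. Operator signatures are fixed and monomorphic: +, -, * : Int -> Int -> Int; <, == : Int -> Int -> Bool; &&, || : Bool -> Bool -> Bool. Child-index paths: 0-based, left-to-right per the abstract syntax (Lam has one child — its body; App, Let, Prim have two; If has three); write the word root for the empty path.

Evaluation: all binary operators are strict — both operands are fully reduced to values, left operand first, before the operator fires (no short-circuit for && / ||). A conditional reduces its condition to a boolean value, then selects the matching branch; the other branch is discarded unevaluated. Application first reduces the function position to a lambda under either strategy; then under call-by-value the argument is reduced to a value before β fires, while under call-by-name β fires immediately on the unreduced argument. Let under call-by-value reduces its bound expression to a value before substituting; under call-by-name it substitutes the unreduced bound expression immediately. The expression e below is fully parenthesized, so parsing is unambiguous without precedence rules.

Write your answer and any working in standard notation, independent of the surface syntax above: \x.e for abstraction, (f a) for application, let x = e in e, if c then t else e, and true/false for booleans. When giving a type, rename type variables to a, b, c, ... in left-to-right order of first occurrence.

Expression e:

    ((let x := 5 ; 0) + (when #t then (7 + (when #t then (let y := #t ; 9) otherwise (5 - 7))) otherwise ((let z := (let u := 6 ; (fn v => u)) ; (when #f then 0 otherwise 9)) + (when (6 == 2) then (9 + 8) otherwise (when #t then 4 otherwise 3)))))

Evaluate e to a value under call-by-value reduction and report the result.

Trace:
step 0: ((let x = 5 in 0) + (if true then (7 + (if true then (let y = true in 9) else (5 - 7))) else ((let z = (let u = 6 in (\v.u)) in (if false then 0 else 9)) + (if (6 == 2) then (9 + 8) else (if true then 4 else 3)))))
step 1: [let@0] (0 + (if true then (7 + (if true then (let y = true in 9) else (5 - 7))) else ((let z = (let u = 6 in (\v.u)) in (if false then 0 else 9)) + (if (6 == 2) then (9 + 8) else (if true then 4 else 3)))))
step 2: [if@1] (0 + (7 + (if true then (let y = true in 9) else (5 - 7))))
step 3: [if@1.1] (0 + (7 + (let y = true in 9)))
step 4: [let@1.1] (0 + (7 + 9))
step 5: [delta@1] (0 + 16)
step 6: [delta@root] 16

Answer: 16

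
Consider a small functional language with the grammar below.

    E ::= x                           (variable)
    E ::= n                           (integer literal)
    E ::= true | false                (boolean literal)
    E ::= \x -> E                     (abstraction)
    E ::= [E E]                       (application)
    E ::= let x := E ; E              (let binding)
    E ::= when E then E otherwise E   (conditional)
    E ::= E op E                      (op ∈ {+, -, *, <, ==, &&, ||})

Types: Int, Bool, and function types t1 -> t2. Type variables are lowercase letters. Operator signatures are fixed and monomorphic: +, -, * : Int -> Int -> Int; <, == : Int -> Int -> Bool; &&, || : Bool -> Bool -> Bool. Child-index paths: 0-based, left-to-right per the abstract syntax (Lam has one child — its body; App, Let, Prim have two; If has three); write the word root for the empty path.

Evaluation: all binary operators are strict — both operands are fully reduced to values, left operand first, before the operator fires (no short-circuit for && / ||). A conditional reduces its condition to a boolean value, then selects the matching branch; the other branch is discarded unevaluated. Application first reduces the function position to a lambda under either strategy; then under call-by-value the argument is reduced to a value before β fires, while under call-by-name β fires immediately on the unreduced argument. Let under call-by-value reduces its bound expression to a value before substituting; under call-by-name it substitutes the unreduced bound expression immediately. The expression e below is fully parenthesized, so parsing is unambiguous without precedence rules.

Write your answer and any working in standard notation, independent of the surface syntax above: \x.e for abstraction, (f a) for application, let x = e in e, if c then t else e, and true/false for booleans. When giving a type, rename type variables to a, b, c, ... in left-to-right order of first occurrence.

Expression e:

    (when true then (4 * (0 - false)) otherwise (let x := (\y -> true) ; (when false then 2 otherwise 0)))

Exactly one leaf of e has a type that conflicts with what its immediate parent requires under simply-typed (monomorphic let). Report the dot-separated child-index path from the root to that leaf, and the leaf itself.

Answer: 1.1.1 : false

Derivation:
  unify Bool ~ Bool
  unify Int ~ Int
  unify Int ~ Int
  unify Bool ~ Int
  FAIL: mismatch Bool ~ Int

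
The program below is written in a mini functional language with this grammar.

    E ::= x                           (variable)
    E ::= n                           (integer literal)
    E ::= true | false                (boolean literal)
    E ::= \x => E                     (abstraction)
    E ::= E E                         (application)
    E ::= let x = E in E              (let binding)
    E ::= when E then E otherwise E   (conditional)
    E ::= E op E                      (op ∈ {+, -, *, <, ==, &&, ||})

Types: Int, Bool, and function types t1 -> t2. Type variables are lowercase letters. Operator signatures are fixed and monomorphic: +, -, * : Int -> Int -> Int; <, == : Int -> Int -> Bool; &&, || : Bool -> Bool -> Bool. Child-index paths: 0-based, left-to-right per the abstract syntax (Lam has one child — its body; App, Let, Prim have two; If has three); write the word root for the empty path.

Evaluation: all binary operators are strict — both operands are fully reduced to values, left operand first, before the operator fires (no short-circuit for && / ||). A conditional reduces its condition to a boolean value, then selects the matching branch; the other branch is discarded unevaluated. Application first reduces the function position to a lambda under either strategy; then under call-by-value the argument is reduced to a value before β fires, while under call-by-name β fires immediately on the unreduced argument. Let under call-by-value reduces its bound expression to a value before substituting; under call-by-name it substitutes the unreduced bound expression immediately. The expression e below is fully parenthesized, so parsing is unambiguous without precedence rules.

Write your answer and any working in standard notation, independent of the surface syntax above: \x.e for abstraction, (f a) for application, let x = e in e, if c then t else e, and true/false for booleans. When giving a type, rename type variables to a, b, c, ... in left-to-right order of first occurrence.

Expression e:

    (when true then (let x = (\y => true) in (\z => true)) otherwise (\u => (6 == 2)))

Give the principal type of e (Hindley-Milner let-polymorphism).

Trace:
  unify Bool ~ Bool
\y._ : a -> Bool
let x : forall. a -> Bool
\z._ : b -> Bool
  unify Int ~ Int
  unify Int ~ Int
\u._ : c -> Bool
  unify b -> Bool ~ c -> Bool
  unify b ~ c
  unify Bool ~ Bool

Answer: a -> Bool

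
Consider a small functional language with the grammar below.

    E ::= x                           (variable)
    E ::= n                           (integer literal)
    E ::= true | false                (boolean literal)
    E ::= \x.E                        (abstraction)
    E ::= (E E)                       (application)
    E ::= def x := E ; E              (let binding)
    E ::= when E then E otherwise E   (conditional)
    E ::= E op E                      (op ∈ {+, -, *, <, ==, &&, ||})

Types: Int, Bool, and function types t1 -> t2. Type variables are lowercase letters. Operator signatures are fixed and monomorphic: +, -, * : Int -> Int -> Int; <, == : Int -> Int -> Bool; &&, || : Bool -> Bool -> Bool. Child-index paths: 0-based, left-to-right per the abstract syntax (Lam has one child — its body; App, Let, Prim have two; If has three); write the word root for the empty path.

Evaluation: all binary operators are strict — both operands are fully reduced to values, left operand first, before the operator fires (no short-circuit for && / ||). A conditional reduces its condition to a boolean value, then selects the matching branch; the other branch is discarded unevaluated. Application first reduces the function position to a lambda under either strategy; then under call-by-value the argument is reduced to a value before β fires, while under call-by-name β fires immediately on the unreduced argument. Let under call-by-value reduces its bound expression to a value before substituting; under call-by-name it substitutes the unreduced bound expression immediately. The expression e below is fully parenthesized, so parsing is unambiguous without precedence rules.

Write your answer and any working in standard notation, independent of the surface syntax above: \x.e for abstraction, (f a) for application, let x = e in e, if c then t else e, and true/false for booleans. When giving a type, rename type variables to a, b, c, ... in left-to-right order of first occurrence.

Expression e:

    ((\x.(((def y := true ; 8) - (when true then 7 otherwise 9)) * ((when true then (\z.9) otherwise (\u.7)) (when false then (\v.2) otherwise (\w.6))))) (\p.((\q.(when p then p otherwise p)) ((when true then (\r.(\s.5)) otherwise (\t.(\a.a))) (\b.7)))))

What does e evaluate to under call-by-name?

Answer: 9

Working:
step 0: ((\x.(((let y = true in 8) - (if true then 7 else 9)) * ((if true then (\z.9) else (\u.7)) (if false then (\v.2) else (\w.6))))) (\p.((\q.(if p then p else p)) ((if true then (\r.(\s.5)) else (\t.(\a.a))) (\b.7)))))
step 1: [beta@root] (((let y = true in 8) - (if true then 7 else 9)) * ((if true then (\z.9) else (\u.7)) (if false then (\v.2) else (\w.6))))
step 2: [let@0.0] ((8 - (if true then 7 else 9)) * ((if true then (\z.9) else (\u.7)) (if false then (\v.2) else (\w.6))))
step 3: [if@0.1] ((8 - 7) * ((if true then (\z.9) else (\u.7)) (if false then (\v.2) else (\w.6))))
step 4: [delta@0] (1 * ((if true then (\z.9) else (\u.7)) (if false then (\v.2) else (\w.6))))
step 5: [if@1.0] (1 * ((\z.9) (if false then (\v.2) else (\w.6))))
step 6: [beta@1] (1 * 9)
step 7: [delta@root] 9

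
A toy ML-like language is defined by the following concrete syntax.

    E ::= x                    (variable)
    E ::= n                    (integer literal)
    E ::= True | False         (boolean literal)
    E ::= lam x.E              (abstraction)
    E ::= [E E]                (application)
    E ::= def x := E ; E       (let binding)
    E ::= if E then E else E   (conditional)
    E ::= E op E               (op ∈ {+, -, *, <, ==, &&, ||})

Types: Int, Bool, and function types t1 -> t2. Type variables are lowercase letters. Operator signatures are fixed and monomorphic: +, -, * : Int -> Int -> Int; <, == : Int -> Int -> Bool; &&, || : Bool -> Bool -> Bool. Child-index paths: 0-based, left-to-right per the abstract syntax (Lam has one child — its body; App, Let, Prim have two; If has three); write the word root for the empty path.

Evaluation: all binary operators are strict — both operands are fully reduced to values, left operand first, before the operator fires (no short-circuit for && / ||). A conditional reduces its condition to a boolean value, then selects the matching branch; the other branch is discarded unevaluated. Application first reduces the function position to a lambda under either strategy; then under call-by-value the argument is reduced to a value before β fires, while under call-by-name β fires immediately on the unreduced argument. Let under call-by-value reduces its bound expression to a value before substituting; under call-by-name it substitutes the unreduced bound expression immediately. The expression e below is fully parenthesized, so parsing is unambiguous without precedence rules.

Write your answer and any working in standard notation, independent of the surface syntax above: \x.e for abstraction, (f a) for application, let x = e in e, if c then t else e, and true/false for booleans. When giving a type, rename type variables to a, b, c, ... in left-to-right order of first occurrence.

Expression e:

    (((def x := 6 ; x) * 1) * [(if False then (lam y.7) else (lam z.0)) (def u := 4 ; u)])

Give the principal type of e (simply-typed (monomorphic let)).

Trace:
let x : Int
x : Int
  unify Int ~ Int
  unify Int ~ Int
  unify Int ~ Int
  unify Bool ~ Bool
\y._ : a -> Int
\z._ : b -> Int
  unify a -> Int ~ b -> Int
  unify a ~ b
  unify Int ~ Int
let u : Int
u : Int
  unify b -> Int ~ Int -> c
  unify b ~ Int
  unify Int ~ c
_ _ : Int
  unify Int ~ Int

Answer: Int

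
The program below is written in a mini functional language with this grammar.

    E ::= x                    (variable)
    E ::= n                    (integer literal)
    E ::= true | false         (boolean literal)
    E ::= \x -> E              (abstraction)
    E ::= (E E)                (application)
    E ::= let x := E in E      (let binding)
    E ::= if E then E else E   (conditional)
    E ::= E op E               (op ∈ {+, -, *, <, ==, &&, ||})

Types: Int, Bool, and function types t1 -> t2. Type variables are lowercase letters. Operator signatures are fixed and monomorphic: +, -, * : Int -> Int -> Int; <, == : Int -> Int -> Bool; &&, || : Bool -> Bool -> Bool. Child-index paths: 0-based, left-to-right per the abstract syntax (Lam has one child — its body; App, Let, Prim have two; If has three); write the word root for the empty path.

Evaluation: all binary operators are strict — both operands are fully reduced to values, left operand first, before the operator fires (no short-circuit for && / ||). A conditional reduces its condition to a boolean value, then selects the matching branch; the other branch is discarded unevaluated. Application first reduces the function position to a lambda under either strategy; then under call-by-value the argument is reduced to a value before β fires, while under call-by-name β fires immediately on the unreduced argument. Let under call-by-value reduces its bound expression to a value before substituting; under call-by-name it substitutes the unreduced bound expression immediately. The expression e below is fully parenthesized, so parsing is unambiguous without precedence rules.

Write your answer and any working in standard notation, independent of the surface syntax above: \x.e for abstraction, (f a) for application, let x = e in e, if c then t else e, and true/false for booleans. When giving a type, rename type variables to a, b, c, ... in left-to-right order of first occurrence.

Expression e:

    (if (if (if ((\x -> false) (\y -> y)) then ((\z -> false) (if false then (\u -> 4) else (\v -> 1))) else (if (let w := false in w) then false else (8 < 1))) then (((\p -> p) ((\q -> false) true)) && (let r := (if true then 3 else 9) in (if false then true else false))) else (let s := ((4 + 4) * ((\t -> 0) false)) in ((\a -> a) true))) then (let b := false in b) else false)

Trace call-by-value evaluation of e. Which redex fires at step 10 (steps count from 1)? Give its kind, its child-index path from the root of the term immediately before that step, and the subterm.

Working:
step 0: (if (if (if ((\x.false) (\y.y)) then ((\z.false) (if false then (\u.4) else (\v.1))) else (if (let w = false in w) then false else (8 < 1))) then (((\p.p) ((\q.false) true)) && (let r = (if true then 3 else 9) in (if false then true else false))) else (let s = ((4 + 4) * ((\t.0) false)) in ((\a.a) true))) then (let b = false in b) else false)
step 1: [beta@0.0.0] (if (if (if false then ((\z.false) (if false then (\u.4) else (\v.1))) else (if (let w = false in w) then false else (8 < 1))) then (((\p.p) ((\q.false) true)) && (let r = (if true then 3 else 9) in (if false then true else false))) else (let s = ((4 + 4) * ((\t.0) false)) in ((\a.a) true))) then (let b = false in b) else false)
step 2: [if@0.0] (if (if (if (let w = false in w) then false else (8 < 1)) then (((\p.p) ((\q.false) true)) && (let r = (if true then 3 else 9) in (if false then true else false))) else (let s = ((4 + 4) * ((\t.0) false)) in ((\a.a) true))) then (let b = false in b) else false)
step 3: [let@0.0.0] (if (if (if false then false else (8 < 1)) then (((\p.p) ((\q.false) true)) && (let r = (if true then 3 else 9) in (if false then true else false))) else (let s = ((4 + 4) * ((\t.0) false)) in ((\a.a) true))) then (let b = false in b) else false)
step 4: [if@0.0] (if (if (8 < 1) then (((\p.p) ((\q.false) true)) && (let r = (if true then 3 else 9) in (if false then true else false))) else (let s = ((4 + 4) * ((\t.0) false)) in ((\a.a) true))) then (let b = false in b) else false)
step 5: [delta@0.0] (if (if false then (((\p.p) ((\q.false) true)) && (let r = (if true then 3 else 9) in (if false then true else false))) else (let s = ((4 + 4) * ((\t.0) false)) in ((\a.a) true))) then (let b = false in b) else false)
step 6: [if@0] (if (let s = ((4 + 4) * ((\t.0) false)) in ((\a.a) true)) then (let b = false in b) else false)
step 7: [delta@0.0.0] (if (let s = (8 * ((\t.0) false)) in ((\a.a) true)) then (let b = false in b) else false)
step 8: [beta@0.0.1] (if (let s = (8 * 0) in ((\a.a) true)) then (let b = false in b) else false)
step 9: [delta@0.0] (if (let s = 0 in ((\a.a) true)) then (let b = false in b) else false)
step 10: [let@0] (if ((\a.a) true) then (let b = false in b) else false)

Answer: let at 0 : (let s = 0 in ((\a.a) true))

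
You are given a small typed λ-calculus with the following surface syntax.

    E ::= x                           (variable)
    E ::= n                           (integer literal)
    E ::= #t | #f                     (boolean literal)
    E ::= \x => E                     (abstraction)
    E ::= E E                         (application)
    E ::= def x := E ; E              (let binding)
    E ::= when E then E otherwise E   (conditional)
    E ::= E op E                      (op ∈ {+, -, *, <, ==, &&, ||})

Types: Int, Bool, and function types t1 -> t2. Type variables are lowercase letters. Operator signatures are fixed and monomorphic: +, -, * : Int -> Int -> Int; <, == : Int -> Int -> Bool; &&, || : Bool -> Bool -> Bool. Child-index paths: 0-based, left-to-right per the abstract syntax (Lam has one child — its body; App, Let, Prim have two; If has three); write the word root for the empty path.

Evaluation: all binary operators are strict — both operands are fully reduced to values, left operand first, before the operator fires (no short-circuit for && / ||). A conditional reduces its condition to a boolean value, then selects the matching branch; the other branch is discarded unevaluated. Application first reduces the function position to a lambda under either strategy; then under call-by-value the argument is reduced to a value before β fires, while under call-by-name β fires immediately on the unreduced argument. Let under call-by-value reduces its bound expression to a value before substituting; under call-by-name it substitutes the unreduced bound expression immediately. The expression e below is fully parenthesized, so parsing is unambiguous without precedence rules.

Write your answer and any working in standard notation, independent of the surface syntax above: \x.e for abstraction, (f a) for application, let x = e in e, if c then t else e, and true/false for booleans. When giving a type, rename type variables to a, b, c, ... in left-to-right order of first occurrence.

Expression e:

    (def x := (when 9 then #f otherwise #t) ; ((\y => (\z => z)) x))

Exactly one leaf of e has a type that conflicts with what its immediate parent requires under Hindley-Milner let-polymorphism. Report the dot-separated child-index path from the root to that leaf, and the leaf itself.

Trace:
  unify Int ~ Bool
  FAIL: mismatch Int ~ Bool

Answer: 0.0 : 9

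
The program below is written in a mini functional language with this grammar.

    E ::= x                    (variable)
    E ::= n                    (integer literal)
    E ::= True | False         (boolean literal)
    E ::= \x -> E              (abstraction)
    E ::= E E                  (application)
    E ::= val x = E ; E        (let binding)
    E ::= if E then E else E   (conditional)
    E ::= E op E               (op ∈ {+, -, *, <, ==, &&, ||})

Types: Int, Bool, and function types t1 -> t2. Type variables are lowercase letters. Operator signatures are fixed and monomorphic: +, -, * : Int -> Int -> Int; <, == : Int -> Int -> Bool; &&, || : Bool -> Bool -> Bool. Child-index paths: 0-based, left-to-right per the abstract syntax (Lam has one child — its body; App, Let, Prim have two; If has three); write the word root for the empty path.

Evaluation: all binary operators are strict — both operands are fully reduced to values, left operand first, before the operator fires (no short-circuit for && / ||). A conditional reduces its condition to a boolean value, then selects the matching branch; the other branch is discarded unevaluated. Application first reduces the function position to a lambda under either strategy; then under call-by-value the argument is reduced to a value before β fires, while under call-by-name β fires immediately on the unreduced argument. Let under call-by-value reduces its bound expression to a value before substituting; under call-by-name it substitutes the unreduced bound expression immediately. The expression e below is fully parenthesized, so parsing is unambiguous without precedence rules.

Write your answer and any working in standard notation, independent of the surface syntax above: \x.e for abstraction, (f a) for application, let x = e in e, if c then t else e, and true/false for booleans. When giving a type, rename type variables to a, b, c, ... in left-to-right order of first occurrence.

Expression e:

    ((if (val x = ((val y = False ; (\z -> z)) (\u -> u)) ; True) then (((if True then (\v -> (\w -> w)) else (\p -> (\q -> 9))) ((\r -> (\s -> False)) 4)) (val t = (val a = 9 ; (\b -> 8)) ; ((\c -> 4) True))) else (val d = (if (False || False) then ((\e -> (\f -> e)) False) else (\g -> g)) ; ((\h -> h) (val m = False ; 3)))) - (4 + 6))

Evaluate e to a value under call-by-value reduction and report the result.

Answer: -6

Trace:
step 0: ((if (let x = ((let y = false in (\z.z)) (\u.u)) in true) then (((if true then (\v.(\w.w)) else (\p.(\q.9))) ((\r.(\s.false)) 4)) (let t = (let a = 9 in (\b.8)) in ((\c.4) true))) else (let d = (if (false || false) then ((\e.(\f.e)) false) else (\g.g)) in ((\h.h) (let m = false in 3)))) - (4 + 6))
step 1: [let@0.0.0.0] ((if (let x = ((\z.z) (\u.u)) in true) then (((if true then (\v.(\w.w)) else (\p.(\q.9))) ((\r.(\s.false)) 4)) (let t = (let a = 9 in (\b.8)) in ((\c.4) true))) else (let d = (if (false || false) then ((\e.(\f.e)) false) else (\g.g)) in ((\h.h) (let m = false in 3)))) - (4 + 6))
step 2: [beta@0.0.0] ((if (let x = (\u.u) in true) then (((if true then (\v.(\w.w)) else (\p.(\q.9))) ((\r.(\s.false)) 4)) (let t = (let a = 9 in (\b.8)) in ((\c.4) true))) else (let d = (if (false || false) then ((\e.(\f.e)) false) else (\g.g)) in ((\h.h) (let m = false in 3)))) - (4 + 6))
step 3: [let@0.0] ((if true then (((if true then (\v.(\w.w)) else (\p.(\q.9))) ((\r.(\s.false)) 4)) (let t = (let a = 9 in (\b.8)) in ((\c.4) true))) else (let d = (if (false || false) then ((\e.(\f.e)) false) else (\g.g)) in ((\h.h) (let m = false in 3)))) - (4 + 6))
step 4: [if@0] ((((if true then (\v.(\w.w)) else (\p.(\q.9))) ((\r.(\s.false)) 4)) (let t = (let a = 9 in (\b.8)) in ((\c.4) true))) - (4 + 6))
step 5: [if@0.0.0] ((((\v.(\w.w)) ((\r.(\s.false)) 4)) (let t = (let a = 9 in (\b.8)) in ((\c.4) true))) - (4 + 6))
step 6: [beta@0.0.1] ((((\v.(\w.w)) (\s.false)) (let t = (let a = 9 in (\b.8)) in ((\c.4) true))) - (4 + 6))
step 7: [beta@0.0] (((\w.w) (let t = (let a = 9 in (\b.8)) in ((\c.4) true))) - (4 + 6))
step 8: [let@0.1.0] (((\w.w) (let t = (\b.8) in ((\c.4) true))) - (4 + 6))
step 9: [let@0.1] (((\w.w) ((\c.4) true)) - (4 + 6))
step 10: [beta@0.1] (((\w.w) 4) - (4 + 6))
step 11: [beta@0] (4 - (4 + 6))
step 12: [delta@1] (4 - 10)
step 13: [delta@root] -6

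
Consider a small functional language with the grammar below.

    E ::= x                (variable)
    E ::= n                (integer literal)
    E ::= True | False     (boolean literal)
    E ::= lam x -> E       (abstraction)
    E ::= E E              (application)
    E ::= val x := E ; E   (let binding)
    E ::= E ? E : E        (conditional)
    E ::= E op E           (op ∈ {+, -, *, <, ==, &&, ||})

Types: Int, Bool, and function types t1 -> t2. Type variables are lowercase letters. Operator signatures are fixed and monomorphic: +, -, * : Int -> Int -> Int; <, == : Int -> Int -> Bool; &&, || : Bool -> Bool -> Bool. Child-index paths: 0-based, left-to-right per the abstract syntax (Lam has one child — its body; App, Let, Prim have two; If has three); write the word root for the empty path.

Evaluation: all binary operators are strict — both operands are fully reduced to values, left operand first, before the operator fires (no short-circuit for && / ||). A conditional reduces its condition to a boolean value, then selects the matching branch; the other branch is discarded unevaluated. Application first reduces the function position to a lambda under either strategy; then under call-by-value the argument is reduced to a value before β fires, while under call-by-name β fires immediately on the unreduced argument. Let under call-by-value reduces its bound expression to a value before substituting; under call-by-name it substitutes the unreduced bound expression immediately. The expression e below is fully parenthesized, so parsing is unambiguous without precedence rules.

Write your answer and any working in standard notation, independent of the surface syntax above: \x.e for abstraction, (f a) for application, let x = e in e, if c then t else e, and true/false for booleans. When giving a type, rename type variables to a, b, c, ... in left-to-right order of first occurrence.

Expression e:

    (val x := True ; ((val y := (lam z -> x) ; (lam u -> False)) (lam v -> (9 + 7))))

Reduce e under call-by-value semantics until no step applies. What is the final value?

Answer: false

Trace:
step 0: (let x = true in ((let y = (\z.x) in (\u.false)) (\v.(9 + 7))))
step 1: [let@root] ((let y = (\z.true) in (\u.false)) (\v.(9 + 7)))
step 2: [let@0] ((\u.false) (\v.(9 + 7)))
step 3: [beta@root] false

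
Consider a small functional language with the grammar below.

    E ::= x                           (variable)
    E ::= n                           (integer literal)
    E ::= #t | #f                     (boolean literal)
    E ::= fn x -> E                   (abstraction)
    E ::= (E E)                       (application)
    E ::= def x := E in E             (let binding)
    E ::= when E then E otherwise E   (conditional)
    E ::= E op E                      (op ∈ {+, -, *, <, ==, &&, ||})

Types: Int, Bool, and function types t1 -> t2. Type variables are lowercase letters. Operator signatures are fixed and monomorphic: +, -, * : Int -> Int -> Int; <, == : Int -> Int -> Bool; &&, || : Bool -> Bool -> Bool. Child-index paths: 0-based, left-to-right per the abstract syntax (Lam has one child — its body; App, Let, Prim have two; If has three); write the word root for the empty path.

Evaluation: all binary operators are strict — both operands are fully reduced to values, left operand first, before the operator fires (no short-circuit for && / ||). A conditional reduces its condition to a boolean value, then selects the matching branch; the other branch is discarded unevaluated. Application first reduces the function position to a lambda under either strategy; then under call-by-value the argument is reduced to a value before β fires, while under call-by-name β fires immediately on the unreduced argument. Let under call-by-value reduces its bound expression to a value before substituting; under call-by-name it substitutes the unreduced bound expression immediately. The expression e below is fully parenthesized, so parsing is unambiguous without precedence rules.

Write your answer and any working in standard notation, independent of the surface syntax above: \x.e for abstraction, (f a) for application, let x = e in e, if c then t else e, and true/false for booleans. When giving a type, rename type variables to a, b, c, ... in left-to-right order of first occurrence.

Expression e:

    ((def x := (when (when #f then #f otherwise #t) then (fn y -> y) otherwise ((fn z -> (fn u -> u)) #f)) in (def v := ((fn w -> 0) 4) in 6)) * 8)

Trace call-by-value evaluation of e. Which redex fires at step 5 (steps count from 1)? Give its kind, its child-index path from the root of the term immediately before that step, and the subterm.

Working:
step 0: ((let x = (if (if false then false else true) then (\y.y) else ((\z.(\u.u)) false)) in (let v = ((\w.0) 4) in 6)) * 8)
step 1: [if@0.0.0] ((let x = (if true then (\y.y) else ((\z.(\u.u)) false)) in (let v = ((\w.0) 4) in 6)) * 8)
step 2: [if@0.0] ((let x = (\y.y) in (let v = ((\w.0) 4) in 6)) * 8)
step 3: [let@0] ((let v = ((\w.0) 4) in 6) * 8)
step 4: [beta@0.0] ((let v = 0 in 6) * 8)
step 5: [let@0] (6 * 8)

Answer: let at 0 : (let v = 0 in 6)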